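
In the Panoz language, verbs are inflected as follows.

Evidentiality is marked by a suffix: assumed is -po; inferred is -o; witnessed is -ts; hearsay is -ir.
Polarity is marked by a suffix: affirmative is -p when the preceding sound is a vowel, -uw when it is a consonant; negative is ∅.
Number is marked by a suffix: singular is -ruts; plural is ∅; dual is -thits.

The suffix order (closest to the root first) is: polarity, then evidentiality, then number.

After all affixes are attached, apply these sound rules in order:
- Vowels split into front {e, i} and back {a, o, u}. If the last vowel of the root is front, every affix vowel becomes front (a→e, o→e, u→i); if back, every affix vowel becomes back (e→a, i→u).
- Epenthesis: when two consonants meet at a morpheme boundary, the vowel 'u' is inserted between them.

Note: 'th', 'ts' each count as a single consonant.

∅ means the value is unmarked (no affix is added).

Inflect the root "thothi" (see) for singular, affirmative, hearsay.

thothipirurits

Attach polarity affirmative -p (after vowel 'i') → thothip.
Attach evidentiality hearsay -ir → thothipir.
Attach number singular -ruts → thothipirruts.
Apply vowel harmony: thothipirruts → thothipirrits.
Apply epenthesis: thothipirrits → thothipirurits.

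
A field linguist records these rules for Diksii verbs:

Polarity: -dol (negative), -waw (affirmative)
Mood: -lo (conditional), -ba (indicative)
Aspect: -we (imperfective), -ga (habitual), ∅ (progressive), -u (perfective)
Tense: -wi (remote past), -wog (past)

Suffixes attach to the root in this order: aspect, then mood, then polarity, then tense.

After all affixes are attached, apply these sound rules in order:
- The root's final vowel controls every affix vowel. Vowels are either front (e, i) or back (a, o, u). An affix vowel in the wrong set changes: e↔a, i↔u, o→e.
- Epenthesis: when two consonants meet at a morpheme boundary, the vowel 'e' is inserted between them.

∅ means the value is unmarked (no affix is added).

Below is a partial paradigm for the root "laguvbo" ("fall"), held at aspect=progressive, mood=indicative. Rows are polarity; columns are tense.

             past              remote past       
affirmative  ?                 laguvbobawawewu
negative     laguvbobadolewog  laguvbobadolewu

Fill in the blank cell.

aspect = progressive: zero marking, form stays laguvbo.
Attach mood indicative -ba → laguvboba.
Attach polarity affirmative -waw → laguvbobawaw.
Attach tense past -wog → laguvbobawawwog.
Vowel harmony: no change.
Apply epenthesis: laguvbobawawwog → laguvbobawawewog.

laguvbobawawewog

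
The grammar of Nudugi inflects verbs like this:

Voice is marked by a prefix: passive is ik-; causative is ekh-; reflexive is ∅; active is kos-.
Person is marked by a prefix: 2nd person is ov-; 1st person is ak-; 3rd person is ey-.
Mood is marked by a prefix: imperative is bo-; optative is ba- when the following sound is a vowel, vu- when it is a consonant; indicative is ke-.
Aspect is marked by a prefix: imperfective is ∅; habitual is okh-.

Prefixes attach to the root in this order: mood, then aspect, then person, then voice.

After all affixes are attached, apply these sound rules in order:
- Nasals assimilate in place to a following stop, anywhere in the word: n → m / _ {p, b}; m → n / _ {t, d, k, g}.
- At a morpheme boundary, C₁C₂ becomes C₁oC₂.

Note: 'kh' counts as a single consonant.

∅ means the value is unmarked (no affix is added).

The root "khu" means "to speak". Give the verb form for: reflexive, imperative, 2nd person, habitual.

Attach mood imperative bo- → bokhu.
Attach aspect habitual okh- → okhbokhu.
Attach person 2nd person ov- → ovokhbokhu.
voice = reflexive: zero marking, form stays ovokhbokhu.
Nasal assimilation: no change.
Apply epenthesis: ovokhbokhu → ovokhobokhu.

ovokhobokhu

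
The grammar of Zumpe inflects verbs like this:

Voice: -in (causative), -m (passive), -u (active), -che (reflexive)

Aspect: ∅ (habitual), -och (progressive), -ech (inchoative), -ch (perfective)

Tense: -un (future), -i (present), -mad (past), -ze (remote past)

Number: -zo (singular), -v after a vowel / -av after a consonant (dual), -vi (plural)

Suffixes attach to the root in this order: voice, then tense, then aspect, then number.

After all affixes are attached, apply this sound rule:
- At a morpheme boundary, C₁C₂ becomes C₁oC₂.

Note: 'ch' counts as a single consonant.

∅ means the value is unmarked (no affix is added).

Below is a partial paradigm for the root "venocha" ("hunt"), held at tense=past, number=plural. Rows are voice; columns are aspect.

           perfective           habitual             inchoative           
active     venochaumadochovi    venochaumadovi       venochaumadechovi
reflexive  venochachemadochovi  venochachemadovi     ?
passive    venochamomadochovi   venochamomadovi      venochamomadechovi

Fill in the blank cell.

venochachemadechovi

Attach voice reflexive -che → venochache.
Attach tense past -mad → venochachemad.
Attach aspect inchoative -ech → venochachemadech.
Attach number plural -vi → venochachemadechvi.
Apply epenthesis: venochachemadechvi → venochachemadechovi.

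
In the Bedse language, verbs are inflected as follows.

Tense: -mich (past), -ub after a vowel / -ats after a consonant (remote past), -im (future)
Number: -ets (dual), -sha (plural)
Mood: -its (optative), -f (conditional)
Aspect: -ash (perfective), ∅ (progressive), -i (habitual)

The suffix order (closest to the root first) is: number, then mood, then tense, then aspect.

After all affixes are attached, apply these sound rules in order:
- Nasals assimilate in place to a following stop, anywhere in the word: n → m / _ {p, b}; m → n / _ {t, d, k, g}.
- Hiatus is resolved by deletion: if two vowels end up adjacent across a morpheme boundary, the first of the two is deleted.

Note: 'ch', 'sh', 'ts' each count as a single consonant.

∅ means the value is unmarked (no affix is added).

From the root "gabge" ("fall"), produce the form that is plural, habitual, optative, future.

gabgeshitsimi

Attach number plural -sha → gabgesha.
Attach mood optative -its → gabgeshaits.
Attach tense future -im → gabgeshaitsim.
Attach aspect habitual -i → gabgeshaitsimi.
Nasal assimilation: no change.
Apply vowel deletion: gabgeshaitsimi → gabgeshitsimi.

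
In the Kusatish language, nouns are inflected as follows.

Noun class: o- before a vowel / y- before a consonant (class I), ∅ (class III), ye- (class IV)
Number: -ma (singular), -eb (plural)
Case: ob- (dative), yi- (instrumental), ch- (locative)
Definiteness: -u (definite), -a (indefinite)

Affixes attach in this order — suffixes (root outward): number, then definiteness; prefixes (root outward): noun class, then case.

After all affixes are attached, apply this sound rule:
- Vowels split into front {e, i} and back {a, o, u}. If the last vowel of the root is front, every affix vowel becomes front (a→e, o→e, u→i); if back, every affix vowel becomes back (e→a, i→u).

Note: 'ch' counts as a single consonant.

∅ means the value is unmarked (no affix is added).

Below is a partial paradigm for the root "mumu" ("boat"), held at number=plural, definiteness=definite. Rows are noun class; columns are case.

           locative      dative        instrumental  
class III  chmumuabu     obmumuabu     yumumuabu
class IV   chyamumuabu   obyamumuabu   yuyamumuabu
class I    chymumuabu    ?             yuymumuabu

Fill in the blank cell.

obymumuabu

Attach number plural -eb → mumueb.
Attach noun class class I y- (before consonant 'm') → ymumueb.
Attach case dative ob- → obymumueb.
Attach definiteness definite -u → obymumuebu.
Apply vowel harmony: obymumuebu → obymumuabu.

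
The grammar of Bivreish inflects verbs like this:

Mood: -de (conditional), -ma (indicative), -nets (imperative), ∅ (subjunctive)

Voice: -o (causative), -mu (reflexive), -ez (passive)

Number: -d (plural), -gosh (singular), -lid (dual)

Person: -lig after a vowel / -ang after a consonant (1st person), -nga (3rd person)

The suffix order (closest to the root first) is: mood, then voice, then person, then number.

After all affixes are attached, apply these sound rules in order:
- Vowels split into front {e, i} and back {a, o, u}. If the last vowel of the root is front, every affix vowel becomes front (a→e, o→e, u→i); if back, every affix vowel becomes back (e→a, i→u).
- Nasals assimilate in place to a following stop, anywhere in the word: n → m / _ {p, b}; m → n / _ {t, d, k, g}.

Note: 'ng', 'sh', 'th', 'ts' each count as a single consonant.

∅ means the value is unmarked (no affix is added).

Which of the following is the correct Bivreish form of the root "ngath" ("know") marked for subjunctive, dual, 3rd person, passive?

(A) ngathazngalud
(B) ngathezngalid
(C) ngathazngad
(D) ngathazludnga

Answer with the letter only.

mood = subjunctive: zero marking, form stays ngath.
Attach voice passive -ez → ngathez.
Attach person 3rd person -nga → ngatheznga.
Attach number dual -lid → ngathezngalid.
Apply vowel harmony: ngathezngalid → ngathazngalud.
Nasal assimilation: no change.
So the correct form is ngathazngalud, option (A).
(D) ngathazludnga is wrong: it has the affixes in the wrong order.
(C) ngathazngad is wrong: it uses plural instead of dual for number.
(B) ngathezngalid is wrong: it fails to apply the sound rule(s).

A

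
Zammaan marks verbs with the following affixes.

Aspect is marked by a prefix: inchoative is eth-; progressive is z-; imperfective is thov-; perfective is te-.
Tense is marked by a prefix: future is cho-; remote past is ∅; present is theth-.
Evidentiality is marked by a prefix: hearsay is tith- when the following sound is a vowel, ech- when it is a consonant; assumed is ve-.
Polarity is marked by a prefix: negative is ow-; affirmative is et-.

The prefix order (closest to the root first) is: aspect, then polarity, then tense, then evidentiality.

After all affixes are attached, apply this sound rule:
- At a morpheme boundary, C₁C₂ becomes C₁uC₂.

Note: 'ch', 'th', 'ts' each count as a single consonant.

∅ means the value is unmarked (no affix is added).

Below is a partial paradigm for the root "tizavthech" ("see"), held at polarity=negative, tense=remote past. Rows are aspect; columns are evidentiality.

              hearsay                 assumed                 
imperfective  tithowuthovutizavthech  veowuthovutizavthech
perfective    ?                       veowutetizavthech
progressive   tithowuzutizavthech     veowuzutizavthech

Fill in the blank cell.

tithowutetizavthech

Attach aspect perfective te- → tetizavthech.
Attach polarity negative ow- → owtetizavthech.
tense = remote past: zero marking, form stays owtetizavthech.
Attach evidentiality hearsay tith- (before vowel 'o') → tithowtetizavthech.
Apply epenthesis: tithowtetizavthech → tithowutetizavthech.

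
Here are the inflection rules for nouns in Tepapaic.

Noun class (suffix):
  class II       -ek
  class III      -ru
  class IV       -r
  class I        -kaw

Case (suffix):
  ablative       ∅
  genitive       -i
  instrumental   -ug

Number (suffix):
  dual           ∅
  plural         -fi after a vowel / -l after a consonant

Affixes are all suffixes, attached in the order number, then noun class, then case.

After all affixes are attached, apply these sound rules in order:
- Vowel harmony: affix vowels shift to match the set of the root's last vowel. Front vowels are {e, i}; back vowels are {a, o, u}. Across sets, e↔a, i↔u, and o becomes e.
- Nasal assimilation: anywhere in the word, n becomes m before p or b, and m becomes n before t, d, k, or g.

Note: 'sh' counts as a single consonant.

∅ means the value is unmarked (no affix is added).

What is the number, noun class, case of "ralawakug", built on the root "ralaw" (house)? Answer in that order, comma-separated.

Segment: ralaw-ek-ug.
number: ∅ → dual.
noun class: -ek → class II.
case: -ug → instrumental.

dual, class II, instrumental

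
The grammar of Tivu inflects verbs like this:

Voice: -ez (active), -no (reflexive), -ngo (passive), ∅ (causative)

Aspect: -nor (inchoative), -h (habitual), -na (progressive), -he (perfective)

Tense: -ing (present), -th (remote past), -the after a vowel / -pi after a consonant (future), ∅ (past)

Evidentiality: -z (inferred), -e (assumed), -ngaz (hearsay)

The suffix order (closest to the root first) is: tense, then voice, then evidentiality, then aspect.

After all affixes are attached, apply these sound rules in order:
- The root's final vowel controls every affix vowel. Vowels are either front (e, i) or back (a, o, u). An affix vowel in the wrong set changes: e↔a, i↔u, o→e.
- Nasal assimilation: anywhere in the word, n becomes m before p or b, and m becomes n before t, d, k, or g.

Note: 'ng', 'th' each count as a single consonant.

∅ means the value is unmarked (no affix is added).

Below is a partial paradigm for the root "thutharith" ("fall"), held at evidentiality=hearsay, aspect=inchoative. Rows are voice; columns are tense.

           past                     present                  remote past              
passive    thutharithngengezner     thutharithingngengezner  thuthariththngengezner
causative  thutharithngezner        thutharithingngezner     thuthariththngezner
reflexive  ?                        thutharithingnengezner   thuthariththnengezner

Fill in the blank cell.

thutharithnengezner

tense = past: zero marking, form stays thutharith.
Attach voice reflexive -no → thutharithno.
Attach evidentiality hearsay -ngaz → thutharithnongaz.
Attach aspect inchoative -nor → thutharithnongaznor.
Apply vowel harmony: thutharithnongaznor → thutharithnengezner.
Nasal assimilation: no change.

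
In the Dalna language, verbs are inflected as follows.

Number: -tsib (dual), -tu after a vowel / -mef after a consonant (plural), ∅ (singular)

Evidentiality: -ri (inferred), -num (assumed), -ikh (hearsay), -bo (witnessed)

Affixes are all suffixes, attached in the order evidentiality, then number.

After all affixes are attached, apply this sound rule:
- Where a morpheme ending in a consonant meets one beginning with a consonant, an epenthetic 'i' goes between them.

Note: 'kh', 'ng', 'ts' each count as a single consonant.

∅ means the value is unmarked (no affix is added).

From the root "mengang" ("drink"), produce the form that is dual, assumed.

menganginumitsib

Attach evidentiality assumed -num → mengangnum.
Attach number dual -tsib → mengangnumtsib.
Apply epenthesis: mengangnumtsib → menganginumitsib.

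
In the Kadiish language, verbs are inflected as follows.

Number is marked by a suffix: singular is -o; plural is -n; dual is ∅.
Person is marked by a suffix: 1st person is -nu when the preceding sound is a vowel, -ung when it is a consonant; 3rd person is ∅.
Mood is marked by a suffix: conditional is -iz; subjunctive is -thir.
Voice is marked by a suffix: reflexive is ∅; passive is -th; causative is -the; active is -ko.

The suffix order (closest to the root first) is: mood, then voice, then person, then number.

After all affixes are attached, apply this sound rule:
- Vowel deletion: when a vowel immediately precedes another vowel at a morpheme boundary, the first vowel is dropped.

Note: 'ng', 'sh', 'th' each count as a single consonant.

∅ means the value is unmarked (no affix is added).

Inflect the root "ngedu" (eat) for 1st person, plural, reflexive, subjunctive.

Attach mood subjunctive -thir → ngeduthir.
voice = reflexive: zero marking, form stays ngeduthir.
Attach person 1st person -ung (after consonant 'r') → ngeduthirung.
Attach number plural -n → ngeduthirungn.
Vowel deletion: no change.

ngeduthirungn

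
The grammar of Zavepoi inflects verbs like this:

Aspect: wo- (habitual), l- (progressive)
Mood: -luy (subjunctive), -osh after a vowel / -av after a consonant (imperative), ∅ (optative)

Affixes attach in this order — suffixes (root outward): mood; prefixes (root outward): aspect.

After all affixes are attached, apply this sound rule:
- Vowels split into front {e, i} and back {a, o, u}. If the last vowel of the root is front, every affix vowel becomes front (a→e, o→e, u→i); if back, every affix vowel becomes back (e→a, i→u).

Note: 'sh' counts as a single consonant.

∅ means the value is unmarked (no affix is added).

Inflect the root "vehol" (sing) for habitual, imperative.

woveholav

Attach mood imperative -av (after consonant 'l') → veholav.
Attach aspect habitual wo- → woveholav.
Vowel harmony: no change.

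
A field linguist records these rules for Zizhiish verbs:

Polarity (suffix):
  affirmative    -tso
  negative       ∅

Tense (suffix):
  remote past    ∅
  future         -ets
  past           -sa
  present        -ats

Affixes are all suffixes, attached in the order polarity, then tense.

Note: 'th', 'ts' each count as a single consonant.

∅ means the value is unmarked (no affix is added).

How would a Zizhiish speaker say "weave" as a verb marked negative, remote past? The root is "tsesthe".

polarity = negative: zero marking, form stays tsesthe.
tense = remote past: zero marking, form stays tsesthe.

tsesthe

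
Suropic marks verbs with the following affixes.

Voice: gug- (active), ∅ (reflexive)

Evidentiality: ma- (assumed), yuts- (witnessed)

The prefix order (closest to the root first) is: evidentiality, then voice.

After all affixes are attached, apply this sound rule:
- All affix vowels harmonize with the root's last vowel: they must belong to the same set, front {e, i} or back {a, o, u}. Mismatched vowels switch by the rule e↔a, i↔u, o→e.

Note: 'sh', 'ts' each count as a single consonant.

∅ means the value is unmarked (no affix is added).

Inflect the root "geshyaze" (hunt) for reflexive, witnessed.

Attach evidentiality witnessed yuts- → yutsgeshyaze.
voice = reflexive: zero marking, form stays yutsgeshyaze.
Apply vowel harmony: yutsgeshyaze → yitsgeshyaze.

yitsgeshyaze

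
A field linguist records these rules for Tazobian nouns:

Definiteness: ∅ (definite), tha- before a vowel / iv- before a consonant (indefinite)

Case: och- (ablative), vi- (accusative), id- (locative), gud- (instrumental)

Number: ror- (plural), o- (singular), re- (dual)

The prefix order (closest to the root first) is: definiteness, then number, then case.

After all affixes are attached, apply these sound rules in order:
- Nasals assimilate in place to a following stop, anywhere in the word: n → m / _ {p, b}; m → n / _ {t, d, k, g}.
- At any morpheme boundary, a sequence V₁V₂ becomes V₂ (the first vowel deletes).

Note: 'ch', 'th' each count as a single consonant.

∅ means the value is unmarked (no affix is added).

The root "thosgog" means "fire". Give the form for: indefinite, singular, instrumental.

gudivthosgog

Attach definiteness indefinite iv- (before consonant 'th') → ivthosgog.
Attach number singular o- → oivthosgog.
Attach case instrumental gud- → gudoivthosgog.
Nasal assimilation: no change.
Apply vowel deletion: gudoivthosgog → gudivthosgog.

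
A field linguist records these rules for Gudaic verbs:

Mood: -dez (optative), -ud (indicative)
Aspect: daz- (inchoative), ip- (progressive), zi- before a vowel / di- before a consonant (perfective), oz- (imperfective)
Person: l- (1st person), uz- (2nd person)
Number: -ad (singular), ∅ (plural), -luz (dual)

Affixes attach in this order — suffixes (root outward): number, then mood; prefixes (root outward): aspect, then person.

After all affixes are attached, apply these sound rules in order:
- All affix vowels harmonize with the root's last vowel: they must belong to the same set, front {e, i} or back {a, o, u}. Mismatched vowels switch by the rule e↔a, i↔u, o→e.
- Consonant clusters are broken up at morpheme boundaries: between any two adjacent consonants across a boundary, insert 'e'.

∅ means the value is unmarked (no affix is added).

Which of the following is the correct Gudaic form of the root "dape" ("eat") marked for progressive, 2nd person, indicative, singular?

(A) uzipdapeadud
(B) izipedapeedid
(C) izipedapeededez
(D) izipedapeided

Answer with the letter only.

B

Attach number singular -ad → dapead.
Attach mood indicative -ud → dapeadud.
Attach aspect progressive ip- → ipdapeadud.
Attach person 2nd person uz- → uzipdapeadud.
Apply vowel harmony: uzipdapeadud → izipdapeedid.
Apply epenthesis: izipdapeedid → izipedapeedid.
So the correct form is izipedapeedid, option (B).
(C) izipedapeededez is wrong: it uses optative instead of indicative for mood.
(D) izipedapeided is wrong: it has the affixes in the wrong order.
(A) uzipdapeadud is wrong: it fails to apply the sound rule(s).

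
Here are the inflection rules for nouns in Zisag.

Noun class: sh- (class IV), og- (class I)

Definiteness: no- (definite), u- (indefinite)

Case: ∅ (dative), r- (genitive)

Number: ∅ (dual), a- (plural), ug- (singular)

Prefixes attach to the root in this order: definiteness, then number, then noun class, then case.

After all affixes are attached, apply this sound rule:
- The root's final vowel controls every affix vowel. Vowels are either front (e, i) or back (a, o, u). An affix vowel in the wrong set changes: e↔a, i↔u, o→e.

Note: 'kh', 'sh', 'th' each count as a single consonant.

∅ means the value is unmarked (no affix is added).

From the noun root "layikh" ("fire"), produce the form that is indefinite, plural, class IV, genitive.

Attach definiteness indefinite u- → ulayikh.
Attach number plural a- → aulayikh.
Attach noun class class IV sh- → shaulayikh.
Attach case genitive r- → rshaulayikh.
Apply vowel harmony: rshaulayikh → rsheilayikh.

rsheilayikh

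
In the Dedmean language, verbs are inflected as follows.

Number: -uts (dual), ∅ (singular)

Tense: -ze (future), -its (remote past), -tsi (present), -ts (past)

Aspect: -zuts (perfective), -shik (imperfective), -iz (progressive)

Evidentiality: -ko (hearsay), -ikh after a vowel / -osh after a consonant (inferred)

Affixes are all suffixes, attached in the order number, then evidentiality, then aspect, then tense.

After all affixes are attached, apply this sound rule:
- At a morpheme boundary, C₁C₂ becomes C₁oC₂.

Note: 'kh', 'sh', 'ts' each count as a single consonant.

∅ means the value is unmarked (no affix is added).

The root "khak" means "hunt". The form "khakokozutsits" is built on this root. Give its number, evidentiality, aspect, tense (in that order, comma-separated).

Segment: khak-ko-zuts-its.
number: ∅ → singular.
evidentiality: -ko → hearsay.
aspect: -zuts → perfective.
tense: -its → remote past.

singular, hearsay, perfective, remote past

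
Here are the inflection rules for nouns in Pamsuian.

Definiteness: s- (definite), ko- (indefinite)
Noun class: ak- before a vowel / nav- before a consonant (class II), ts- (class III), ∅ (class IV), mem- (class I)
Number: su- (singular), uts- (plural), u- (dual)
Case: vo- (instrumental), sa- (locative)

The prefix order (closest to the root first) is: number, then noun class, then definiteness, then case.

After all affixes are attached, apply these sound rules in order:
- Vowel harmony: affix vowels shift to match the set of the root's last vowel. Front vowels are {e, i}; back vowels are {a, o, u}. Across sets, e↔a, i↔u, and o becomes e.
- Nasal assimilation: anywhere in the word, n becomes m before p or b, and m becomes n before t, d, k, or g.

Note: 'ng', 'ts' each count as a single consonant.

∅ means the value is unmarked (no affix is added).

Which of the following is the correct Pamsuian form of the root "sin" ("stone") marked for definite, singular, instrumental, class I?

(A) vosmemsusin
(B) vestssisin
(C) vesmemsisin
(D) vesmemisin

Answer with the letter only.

C

Attach number singular su- → susin.
Attach noun class class I mem- → memsusin.
Attach definiteness definite s- → smemsusin.
Attach case instrumental vo- → vosmemsusin.
Apply vowel harmony: vosmemsusin → vesmemsisin.
Nasal assimilation: no change.
So the correct form is vesmemsisin, option (C).
(A) vosmemsusin is wrong: it fails to apply the sound rule(s).
(D) vesmemisin is wrong: it uses dual instead of singular for number.
(B) vestssisin is wrong: it uses class III instead of class I for noun class.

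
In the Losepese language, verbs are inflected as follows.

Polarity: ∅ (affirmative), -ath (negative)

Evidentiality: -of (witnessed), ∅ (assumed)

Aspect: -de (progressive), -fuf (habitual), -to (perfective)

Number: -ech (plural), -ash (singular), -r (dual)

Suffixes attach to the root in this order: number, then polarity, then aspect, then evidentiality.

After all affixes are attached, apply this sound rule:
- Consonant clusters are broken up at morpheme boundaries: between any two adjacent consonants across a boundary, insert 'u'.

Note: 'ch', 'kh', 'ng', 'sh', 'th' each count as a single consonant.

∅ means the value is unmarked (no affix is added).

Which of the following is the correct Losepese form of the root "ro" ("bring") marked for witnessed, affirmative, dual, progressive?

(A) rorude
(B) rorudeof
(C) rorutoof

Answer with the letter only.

Attach number dual -r → ror.
polarity = affirmative: zero marking, form stays ror.
Attach aspect progressive -de → rorde.
Attach evidentiality witnessed -of → rordeof.
Apply epenthesis: rordeof → rorudeof.
So the correct form is rorudeof, option (B).
(A) rorude is wrong: it uses assumed instead of witnessed for evidentiality.
(C) rorutoof is wrong: it uses perfective instead of progressive for aspect.

B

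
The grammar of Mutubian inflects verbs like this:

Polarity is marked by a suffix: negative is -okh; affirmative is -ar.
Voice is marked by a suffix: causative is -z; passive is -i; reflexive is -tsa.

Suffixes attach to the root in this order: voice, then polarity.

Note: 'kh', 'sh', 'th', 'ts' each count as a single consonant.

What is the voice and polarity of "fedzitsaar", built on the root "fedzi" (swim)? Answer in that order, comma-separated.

Segment: fedzi-tsa-ar.
voice: -tsa → reflexive.
polarity: -ar → affirmative.

reflexive, affirmative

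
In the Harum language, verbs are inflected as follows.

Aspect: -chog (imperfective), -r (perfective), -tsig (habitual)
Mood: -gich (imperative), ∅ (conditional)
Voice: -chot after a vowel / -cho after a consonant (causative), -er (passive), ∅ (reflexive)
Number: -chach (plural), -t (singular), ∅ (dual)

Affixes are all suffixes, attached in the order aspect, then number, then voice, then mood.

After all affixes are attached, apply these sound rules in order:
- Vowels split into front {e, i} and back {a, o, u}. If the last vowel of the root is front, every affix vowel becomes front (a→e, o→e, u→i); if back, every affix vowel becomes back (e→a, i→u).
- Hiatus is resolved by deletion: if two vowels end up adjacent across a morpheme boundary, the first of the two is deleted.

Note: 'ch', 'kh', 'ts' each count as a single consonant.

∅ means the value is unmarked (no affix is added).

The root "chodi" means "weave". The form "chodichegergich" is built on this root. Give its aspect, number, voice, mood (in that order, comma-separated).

imperfective, dual, passive, imperative

Segment: chodi-chog-er-gich.
aspect: -chog → imperfective.
number: ∅ → dual.
voice: -er → passive.
mood: -gich → imperative.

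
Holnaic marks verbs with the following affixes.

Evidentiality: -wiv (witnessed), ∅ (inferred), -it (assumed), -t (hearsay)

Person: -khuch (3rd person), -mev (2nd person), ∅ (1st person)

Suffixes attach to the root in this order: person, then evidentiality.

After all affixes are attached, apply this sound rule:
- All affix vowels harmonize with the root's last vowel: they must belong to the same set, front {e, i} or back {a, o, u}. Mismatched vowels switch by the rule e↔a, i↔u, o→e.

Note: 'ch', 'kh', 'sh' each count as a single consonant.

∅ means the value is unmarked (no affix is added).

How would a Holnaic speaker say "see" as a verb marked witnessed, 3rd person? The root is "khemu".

khemukhuchwuv

Attach person 3rd person -khuch → khemukhuch.
Attach evidentiality witnessed -wiv → khemukhuchwiv.
Apply vowel harmony: khemukhuchwiv → khemukhuchwuv.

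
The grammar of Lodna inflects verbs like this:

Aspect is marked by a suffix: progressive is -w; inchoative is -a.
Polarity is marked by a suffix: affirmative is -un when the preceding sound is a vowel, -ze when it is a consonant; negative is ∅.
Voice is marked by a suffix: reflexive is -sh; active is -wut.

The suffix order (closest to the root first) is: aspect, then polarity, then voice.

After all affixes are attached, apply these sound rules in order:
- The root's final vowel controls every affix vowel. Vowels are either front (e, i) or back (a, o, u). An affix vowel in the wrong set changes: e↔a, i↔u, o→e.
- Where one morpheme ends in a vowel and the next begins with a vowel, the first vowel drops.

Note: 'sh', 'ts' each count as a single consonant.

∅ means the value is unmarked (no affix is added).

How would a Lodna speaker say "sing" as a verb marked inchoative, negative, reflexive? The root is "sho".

Attach aspect inchoative -a → shoa.
polarity = negative: zero marking, form stays shoa.
Attach voice reflexive -sh → shoash.
Vowel harmony: no change.
Apply vowel deletion: shoash → shash.

shash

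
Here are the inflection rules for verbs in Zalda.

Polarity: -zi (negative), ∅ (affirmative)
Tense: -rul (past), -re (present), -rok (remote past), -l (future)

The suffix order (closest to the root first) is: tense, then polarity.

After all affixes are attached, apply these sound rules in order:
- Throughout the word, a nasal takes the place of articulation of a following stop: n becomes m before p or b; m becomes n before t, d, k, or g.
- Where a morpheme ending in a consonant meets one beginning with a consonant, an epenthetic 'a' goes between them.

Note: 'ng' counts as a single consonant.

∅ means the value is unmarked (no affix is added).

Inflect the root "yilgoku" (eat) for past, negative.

yilgokurulazi

Attach tense past -rul → yilgokurul.
Attach polarity negative -zi → yilgokurulzi.
Nasal assimilation: no change.
Apply epenthesis: yilgokurulzi → yilgokurulazi.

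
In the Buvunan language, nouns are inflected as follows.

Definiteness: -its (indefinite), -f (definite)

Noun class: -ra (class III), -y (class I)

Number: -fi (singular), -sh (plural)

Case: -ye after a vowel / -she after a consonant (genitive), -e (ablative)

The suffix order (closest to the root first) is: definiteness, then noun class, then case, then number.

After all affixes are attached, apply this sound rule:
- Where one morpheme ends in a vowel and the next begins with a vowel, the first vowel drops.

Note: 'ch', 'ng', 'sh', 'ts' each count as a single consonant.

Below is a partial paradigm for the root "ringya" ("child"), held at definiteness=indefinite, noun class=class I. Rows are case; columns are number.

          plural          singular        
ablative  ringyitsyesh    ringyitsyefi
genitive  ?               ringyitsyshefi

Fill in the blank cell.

ringyitsyshesh

Attach definiteness indefinite -its → ringyaits.
Attach noun class class I -y → ringyaitsy.
Attach case genitive -she (after consonant 'y') → ringyaitsyshe.
Attach number plural -sh → ringyaitsyshesh.
Apply vowel deletion: ringyaitsyshesh → ringyitsyshesh.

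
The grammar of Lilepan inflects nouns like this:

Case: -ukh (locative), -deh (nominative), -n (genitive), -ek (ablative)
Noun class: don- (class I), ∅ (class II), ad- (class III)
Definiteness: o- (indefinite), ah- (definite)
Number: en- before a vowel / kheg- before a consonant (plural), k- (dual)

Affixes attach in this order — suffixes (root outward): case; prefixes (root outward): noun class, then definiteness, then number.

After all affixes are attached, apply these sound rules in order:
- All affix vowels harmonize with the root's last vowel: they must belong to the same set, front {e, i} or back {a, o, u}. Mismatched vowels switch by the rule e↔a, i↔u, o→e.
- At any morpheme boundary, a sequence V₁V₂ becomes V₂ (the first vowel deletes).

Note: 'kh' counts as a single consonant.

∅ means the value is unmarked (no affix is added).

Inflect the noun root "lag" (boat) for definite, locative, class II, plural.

noun class = class II: zero marking, form stays lag.
Attach definiteness definite ah- → ahlag.
Attach case locative -ukh → ahlagukh.
Attach number plural en- (before vowel 'a') → enahlagukh.
Apply vowel harmony: enahlagukh → anahlagukh.
Vowel deletion: no change.

anahlagukh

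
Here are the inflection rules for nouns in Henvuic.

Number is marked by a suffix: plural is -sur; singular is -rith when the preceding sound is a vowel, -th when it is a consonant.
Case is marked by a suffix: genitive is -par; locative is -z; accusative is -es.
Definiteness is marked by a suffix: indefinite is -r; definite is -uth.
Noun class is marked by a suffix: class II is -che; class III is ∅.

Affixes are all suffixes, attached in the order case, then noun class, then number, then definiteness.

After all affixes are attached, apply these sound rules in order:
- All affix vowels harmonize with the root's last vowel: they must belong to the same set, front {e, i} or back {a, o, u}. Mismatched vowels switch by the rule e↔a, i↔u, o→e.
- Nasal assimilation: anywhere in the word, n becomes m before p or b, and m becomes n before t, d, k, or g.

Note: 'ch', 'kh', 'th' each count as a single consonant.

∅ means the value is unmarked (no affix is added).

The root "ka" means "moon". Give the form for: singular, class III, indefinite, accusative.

kaasthr

Attach case accusative -es → kaes.
noun class = class III: zero marking, form stays kaes.
Attach number singular -th (after consonant 's') → kaesth.
Attach definiteness indefinite -r → kaesthr.
Apply vowel harmony: kaesthr → kaasthr.
Nasal assimilation: no change.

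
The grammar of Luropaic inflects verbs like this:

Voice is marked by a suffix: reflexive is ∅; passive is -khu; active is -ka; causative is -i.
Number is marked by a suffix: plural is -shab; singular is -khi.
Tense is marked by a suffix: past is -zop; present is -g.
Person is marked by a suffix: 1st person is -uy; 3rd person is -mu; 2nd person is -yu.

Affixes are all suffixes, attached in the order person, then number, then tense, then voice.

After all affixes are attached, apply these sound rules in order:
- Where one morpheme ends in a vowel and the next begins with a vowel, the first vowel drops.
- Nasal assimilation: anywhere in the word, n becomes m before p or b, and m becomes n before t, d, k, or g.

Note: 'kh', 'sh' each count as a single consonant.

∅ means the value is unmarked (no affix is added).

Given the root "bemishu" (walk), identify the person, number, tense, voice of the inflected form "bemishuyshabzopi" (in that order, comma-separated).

Segment: bemishu-uy-shab-zop-i.
person: -uy → 1st person.
number: -shab → plural.
tense: -zop → past.
voice: -i → causative.

1st person, plural, past, causative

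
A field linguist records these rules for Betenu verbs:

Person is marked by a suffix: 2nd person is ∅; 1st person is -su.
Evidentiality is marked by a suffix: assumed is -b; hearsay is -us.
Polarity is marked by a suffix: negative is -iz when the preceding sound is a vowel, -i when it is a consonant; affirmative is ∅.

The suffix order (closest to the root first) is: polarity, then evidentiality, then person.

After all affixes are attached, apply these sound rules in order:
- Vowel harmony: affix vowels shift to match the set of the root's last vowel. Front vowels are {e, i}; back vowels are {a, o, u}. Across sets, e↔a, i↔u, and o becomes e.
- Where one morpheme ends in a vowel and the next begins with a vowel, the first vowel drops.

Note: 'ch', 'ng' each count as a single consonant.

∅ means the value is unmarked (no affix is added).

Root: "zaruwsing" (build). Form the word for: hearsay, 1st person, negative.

Attach polarity negative -i (after consonant 'ng') → zaruwsingi.
Attach evidentiality hearsay -us → zaruwsingius.
Attach person 1st person -su → zaruwsingiussu.
Apply vowel harmony: zaruwsingiussu → zaruwsingiissi.
Apply vowel deletion: zaruwsingiissi → zaruwsingissi.

zaruwsingissi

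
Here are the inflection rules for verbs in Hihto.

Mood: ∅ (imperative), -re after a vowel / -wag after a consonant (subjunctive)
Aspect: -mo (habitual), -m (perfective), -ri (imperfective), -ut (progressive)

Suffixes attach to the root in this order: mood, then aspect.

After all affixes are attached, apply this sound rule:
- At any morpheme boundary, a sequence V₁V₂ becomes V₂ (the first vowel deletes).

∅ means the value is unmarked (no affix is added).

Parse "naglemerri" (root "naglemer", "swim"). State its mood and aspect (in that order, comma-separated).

Segment: naglemer-ri.
mood: ∅ → imperative.
aspect: -ri → imperfective.

imperative, imperfective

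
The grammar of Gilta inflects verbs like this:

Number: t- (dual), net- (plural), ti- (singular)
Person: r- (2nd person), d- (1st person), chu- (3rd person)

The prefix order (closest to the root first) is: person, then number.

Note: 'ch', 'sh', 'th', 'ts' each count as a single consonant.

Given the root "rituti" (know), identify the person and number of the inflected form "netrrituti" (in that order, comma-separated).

Segment: net-r-rituti.
person: r- → 2nd person.
number: net- → plural.

2nd person, plural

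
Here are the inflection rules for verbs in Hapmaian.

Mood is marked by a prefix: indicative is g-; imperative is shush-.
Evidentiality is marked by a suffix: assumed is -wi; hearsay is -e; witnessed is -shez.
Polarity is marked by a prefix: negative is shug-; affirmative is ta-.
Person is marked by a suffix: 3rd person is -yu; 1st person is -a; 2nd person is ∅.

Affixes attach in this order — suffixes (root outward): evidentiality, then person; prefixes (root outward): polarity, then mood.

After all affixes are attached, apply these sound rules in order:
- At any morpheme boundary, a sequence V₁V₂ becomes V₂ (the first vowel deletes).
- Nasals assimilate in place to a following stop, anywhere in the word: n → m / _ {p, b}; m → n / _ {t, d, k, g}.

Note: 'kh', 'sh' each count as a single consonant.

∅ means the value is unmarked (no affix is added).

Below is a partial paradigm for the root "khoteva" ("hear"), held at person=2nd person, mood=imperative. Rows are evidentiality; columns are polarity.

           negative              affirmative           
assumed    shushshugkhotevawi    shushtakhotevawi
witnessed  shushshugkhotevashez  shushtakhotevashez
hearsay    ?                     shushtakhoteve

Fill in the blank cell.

Attach evidentiality hearsay -e → khotevae.
person = 2nd person: zero marking, form stays khotevae.
Attach polarity negative shug- → shugkhotevae.
Attach mood imperative shush- → shushshugkhotevae.
Apply vowel deletion: shushshugkhotevae → shushshugkhoteve.
Nasal assimilation: no change.

shushshugkhoteve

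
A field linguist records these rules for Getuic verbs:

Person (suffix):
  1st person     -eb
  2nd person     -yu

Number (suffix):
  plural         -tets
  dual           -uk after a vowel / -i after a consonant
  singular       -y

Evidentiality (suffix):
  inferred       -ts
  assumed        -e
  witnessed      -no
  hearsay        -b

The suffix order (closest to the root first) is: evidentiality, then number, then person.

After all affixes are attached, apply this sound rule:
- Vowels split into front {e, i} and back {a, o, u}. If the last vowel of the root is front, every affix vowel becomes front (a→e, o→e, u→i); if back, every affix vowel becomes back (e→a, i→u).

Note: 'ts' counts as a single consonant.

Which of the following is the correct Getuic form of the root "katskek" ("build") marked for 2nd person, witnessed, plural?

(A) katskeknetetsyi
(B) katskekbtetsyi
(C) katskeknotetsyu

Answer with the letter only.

Attach evidentiality witnessed -no → katskekno.
Attach number plural -tets → katskeknotets.
Attach person 2nd person -yu → katskeknotetsyu.
Apply vowel harmony: katskeknotetsyu → katskeknetetsyi.
So the correct form is katskeknetetsyi, option (A).
(B) katskekbtetsyi is wrong: it uses hearsay instead of witnessed for evidentiality.
(C) katskeknotetsyu is wrong: it fails to apply the sound rule(s).

A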